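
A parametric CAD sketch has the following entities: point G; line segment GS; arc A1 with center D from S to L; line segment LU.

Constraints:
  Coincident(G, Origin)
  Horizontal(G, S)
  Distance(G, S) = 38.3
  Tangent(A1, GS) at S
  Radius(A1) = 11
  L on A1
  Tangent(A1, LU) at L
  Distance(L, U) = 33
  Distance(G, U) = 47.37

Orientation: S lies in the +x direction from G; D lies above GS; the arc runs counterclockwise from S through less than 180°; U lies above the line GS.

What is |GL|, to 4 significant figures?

49.68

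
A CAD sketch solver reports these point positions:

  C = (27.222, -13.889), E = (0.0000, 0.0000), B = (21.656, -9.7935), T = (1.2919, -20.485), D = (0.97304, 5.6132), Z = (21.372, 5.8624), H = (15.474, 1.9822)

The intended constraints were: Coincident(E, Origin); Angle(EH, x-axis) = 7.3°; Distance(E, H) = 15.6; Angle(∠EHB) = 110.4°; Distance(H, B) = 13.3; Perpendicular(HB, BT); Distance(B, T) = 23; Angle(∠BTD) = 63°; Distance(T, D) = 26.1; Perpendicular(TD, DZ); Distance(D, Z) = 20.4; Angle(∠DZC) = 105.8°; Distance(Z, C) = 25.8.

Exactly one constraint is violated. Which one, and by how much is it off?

Distance(Z, C) = 25.8 — off by 5.20.

E = (0.00, 0.00) ✓; EH at 7.300° ✓; |EH| = 15.60 ✓; ∠EHB = 110.4° ✓; |HB| = 13.30 ✓; ∠(HB, BT) = 90.00° ✓; |BT| = 23.00 ✓; ∠BTD = 63.00° ✓; |TD| = 26.10 ✓; ∠(TD, DZ) = 90.00° ✓; |DZ| = 20.40 ✓; ∠DZC = 105.8° ✓; |ZC| = 20.60 ✗.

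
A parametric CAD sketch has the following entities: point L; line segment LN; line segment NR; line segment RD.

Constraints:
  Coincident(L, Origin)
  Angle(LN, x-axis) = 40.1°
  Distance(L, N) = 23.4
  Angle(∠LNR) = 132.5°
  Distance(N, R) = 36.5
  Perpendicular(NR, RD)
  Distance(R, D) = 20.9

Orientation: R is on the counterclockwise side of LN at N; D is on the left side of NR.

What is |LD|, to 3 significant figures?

52.4

L is at the origin; LN runs at 40.1° with length 23.4, so N = 23.4·(cos 40.1°, sin 40.1°) = (17.9, 15.1). ∠LNR = 132.5°, so NR runs at 40.1° + (180° − 132.5°) = 87.6° from the x-axis; with |NR| = 36.5, R = N + 36.5·(cos 87.6°, sin 87.6°) = (19.4, 51.5). NR is perpendicular to RD; with |RD| = 20.9 on the left of NR, D = R + 20.9·(-0.999, 0.0419) = (-1.45, 52.4). Then |LD| = |D − L| = 52.4.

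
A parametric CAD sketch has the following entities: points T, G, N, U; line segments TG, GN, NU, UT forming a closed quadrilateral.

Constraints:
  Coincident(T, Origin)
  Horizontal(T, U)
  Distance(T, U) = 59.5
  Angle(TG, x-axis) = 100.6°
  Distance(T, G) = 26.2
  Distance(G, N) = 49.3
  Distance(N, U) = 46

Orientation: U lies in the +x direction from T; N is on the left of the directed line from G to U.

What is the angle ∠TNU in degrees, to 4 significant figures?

67.38°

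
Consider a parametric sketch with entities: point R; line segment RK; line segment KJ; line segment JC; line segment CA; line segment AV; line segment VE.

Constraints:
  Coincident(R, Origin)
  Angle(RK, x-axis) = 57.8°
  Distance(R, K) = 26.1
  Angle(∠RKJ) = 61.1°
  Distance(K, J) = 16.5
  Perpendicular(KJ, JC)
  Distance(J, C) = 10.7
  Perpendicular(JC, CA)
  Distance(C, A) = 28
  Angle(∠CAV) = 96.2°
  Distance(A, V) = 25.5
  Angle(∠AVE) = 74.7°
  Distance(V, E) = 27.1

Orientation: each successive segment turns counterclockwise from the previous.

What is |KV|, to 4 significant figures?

20.44

JC is perpendicular to CA, so CA runs at -3.300°; with |CA| = 28.0, A = (24.77, 10.74). ∠CAV = 96.2° gives AV at 80.50° from the x-axis; with |AV| = 25.5, V = (28.98, 35.89). Then |KV| = |V − K| = 20.44.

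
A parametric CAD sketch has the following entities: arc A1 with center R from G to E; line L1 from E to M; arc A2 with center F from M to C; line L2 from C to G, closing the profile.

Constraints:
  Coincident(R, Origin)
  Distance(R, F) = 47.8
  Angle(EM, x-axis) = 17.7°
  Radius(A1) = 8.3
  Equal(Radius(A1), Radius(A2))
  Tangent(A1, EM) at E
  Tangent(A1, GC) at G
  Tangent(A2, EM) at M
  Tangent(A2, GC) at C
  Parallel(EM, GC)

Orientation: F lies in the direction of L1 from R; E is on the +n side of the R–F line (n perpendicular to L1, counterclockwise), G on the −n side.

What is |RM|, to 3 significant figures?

48.5

The slot axis is L1's direction at 17.7°, so u = (cos 17.7°, sin 17.7°) = (0.953, 0.304) and n = (−sin 17.7°, cos 17.7°) = (-0.304, 0.953). R is at the origin and F lies 47.8 along u from R, so F = 47.8·u = (45.5, 14.5). Tangency of A1 to both parallel lines with radius 8.3 puts E and G at R ± 8.3·n: E = (-2.52, 7.91), G = (2.52, -7.91). Equal radii place M and C the same way about F: M = F + 8.3·n = (43.0, 22.4), C = F − 8.3·n = (48.1, 6.63). Then |RM| = |M − R| = 48.5.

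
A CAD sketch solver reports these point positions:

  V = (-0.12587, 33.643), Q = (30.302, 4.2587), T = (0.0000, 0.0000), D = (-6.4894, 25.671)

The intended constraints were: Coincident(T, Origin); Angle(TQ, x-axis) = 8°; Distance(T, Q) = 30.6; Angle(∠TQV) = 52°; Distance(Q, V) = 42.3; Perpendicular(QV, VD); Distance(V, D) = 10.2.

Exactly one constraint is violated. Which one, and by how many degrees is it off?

Perpendicular(QV, VD) — off by 5.40°.

T = (0.00, 0.00) ✓; TQ at 8.000° ✓; |TQ| = 30.60 ✓; ∠TQV = 52.00° ✓; |QV| = 42.30 ✓; ∠(QV, VD) = 95.40° ✗; |VD| = 10.20 ✓.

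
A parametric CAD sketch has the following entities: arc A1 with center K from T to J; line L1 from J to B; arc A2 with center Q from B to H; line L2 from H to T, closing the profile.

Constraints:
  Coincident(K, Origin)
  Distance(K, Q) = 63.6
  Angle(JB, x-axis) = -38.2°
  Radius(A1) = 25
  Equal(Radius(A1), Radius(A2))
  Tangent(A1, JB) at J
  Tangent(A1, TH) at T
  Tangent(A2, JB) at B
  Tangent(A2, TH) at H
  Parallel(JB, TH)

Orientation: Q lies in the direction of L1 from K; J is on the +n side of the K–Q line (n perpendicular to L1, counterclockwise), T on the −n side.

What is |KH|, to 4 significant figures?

68.34

The slot axis is L1's direction at -38.2°, so u = (cos -38.2°, sin -38.2°) = (0.7859, -0.6184) and n = (−sin -38.2°, cos -38.2°) = (0.6184, 0.7859). K is at the origin and Q lies 63.6 along u from K, so Q = 63.6·u = (49.98, -39.33). Tangency of A1 to both parallel lines with radius 25.0 puts J and T at K ± 25.0·n: J = (15.46, 19.65), T = (-15.46, -19.65). Equal radii place B and H the same way about Q: B = Q + 25.0·n = (65.44, -19.68), H = Q − 25.0·n = (34.52, -58.98). Then |KH| = |H − K| = 68.34.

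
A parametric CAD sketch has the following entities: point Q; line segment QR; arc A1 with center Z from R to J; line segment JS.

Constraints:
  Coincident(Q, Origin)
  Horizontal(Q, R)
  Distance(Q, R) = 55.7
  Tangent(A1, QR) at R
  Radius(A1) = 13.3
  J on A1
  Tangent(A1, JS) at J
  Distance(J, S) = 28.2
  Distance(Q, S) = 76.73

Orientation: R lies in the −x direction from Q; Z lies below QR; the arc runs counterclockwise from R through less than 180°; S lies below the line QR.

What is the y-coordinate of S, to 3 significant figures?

-43.6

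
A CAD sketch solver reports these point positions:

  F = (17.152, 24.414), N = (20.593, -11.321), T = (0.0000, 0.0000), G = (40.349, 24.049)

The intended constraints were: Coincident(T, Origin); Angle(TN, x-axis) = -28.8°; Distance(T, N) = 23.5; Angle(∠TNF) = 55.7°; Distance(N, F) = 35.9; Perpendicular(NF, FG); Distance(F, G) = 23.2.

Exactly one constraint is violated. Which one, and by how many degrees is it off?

Perpendicular(NF, FG) — off by 6.40°.

T = (0.00, 0.00) ✓; TN at -28.80° ✓; |TN| = 23.50 ✓; ∠TNF = 55.70° ✓; |NF| = 35.90 ✓; ∠(NF, FG) = 96.40° ✗; |FG| = 23.20 ✓.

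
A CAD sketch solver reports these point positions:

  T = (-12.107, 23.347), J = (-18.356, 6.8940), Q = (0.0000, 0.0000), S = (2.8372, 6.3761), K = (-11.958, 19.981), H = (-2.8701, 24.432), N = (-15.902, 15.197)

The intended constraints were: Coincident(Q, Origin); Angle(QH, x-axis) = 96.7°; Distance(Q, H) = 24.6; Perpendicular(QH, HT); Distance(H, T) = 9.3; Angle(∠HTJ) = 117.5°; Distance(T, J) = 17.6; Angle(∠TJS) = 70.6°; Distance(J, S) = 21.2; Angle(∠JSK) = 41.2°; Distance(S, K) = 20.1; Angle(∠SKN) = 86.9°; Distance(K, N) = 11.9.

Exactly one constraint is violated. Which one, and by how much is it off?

Distance(K, N) = 11.9 — off by 5.70.

Q = (0.00, 0.00) ✓; QH at 96.70° ✓; |QH| = 24.60 ✓; ∠(QH, HT) = 90.00° ✓; |HT| = 9.300 ✓; ∠HTJ = 117.5° ✓; |TJ| = 17.60 ✓; ∠TJS = 70.60° ✓; |JS| = 21.20 ✓; ∠JSK = 41.20° ✓; |SK| = 20.10 ✓; ∠SKN = 86.90° ✓; |KN| = 6.200 ✗.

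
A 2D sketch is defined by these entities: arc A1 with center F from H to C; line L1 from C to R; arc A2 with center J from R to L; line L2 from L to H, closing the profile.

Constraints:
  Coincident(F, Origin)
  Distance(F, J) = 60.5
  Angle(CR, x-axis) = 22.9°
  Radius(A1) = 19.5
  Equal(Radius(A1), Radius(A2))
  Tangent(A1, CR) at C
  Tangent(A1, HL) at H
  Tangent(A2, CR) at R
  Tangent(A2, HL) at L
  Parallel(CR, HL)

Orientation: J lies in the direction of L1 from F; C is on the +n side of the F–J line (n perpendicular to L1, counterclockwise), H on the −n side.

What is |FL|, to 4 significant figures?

63.56

The slot axis is L1's direction at 22.9°, so u = (cos 22.9°, sin 22.9°) = (0.9212, 0.3891) and n = (−sin 22.9°, cos 22.9°) = (-0.3891, 0.9212). F is at the origin and J lies 60.5 along u from F, so J = 60.5·u = (55.73, 23.54). Tangency of A1 to both parallel lines with radius 19.5 puts C and H at F ± 19.5·n: C = (-7.588, 17.96), H = (7.588, -17.96). Equal radii place R and L the same way about J: R = J + 19.5·n = (48.14, 41.51), L = J − 19.5·n = (63.32, 5.579). Then |FL| = |L − F| = 63.56.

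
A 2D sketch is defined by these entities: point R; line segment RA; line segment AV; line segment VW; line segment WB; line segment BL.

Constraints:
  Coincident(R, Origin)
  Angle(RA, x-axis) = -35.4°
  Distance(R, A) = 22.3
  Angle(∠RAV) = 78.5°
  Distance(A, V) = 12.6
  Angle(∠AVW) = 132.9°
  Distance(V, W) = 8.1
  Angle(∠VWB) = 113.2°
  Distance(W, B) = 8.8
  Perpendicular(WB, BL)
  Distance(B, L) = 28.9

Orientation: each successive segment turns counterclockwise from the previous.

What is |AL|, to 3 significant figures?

12.1

R is at the origin; RA runs at -35.4° with length 22.3, so A = (18.2, -12.9). ∠RAV = 78.5° gives AV at 66.1° from the x-axis; with |AV| = 12.6, V = (23.3, -1.40). ∠AVW = 132.9° gives VW at 113° from the x-axis; with |VW| = 8.1, W = (20.1, 6.05). ∠VWB = 113.2° gives WB at -180° from the x-axis; with |WB| = 8.8, B = (11.3, 6.05). WB ⟂ BL, so BL runs at -90.0°; with |BL| = 28.9, L = (11.3, -22.9). Then |AL| = |L − A| = 12.1.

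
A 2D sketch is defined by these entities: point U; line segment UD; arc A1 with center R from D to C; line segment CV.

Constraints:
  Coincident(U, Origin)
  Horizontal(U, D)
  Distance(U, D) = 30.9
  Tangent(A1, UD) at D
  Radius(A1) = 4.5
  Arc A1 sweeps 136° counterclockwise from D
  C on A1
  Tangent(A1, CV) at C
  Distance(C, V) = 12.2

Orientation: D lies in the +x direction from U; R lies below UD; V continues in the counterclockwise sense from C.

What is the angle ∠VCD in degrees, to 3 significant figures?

112°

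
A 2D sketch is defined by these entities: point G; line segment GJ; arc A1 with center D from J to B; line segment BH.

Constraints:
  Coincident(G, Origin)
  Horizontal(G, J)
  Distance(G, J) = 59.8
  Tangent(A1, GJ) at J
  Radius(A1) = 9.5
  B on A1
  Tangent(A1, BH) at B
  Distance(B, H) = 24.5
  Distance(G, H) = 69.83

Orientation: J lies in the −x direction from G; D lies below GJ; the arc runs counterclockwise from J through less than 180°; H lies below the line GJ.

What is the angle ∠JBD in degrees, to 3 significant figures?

34.6°

Checks: G.y = 0.00, J.y = 0.00 ✓; |DB| = 9.500 ✓; ∠(DB, BH) = 90.00° ✓; |BH| = 24.50 ✓; |GH| = 69.83 ✓.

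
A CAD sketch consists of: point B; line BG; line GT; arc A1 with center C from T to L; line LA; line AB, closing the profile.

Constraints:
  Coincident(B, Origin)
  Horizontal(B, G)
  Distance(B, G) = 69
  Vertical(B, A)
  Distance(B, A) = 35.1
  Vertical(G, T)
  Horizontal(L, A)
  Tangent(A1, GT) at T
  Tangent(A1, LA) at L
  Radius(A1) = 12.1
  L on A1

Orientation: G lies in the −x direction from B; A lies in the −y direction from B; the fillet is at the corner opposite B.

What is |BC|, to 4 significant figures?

61.37

BA is vertical with |BA| = 35.1 and A on the −y side, so A = (0.000, -35.10). The virtual corner opposite B is at (-69.00, -35.10). Since A1 is tangent to GT there, CT ⟂ GT and tangency of A1 to LA means the radius CL is perpendicular to LA, with radius 12.1, so the center C sits 12.1 in from both sides at C = (-56.90, -23.00). Then |BC| = |C − B| = 61.37.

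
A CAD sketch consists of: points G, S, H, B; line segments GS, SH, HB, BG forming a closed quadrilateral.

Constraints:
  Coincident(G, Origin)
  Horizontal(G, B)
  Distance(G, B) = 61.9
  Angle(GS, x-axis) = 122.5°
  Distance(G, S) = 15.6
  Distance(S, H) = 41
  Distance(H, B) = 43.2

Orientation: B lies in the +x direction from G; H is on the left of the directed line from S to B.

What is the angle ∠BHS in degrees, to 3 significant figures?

116°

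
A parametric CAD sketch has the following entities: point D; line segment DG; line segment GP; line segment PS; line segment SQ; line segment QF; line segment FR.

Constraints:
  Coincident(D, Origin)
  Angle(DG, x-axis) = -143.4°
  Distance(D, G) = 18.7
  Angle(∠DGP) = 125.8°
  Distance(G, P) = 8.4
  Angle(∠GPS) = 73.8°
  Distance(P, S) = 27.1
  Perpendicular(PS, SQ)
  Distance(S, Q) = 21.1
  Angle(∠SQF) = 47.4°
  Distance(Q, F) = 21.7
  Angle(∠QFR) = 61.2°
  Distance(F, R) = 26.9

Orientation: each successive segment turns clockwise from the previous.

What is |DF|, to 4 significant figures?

11.87

D is at the origin; DG runs at -143.4° with length 18.7, so G = (-15.01, -11.15). ∠DGP = 125.8° gives GP at 162.4° from the x-axis; with |GP| = 8.4, P = (-23.02, -8.609). ∠GPS = 73.8° gives PS at 56.20° from the x-axis; with |PS| = 27.1, S = (-7.944, 13.91). PS ⟂ SQ, so SQ runs at -33.80°; with |SQ| = 21.1, Q = (9.590, 2.172). ∠SQF = 47.4° gives QF at -166.4° from the x-axis; with |QF| = 21.7, F = (-11.50, -2.930). Then |DF| = |F − D| = 11.87.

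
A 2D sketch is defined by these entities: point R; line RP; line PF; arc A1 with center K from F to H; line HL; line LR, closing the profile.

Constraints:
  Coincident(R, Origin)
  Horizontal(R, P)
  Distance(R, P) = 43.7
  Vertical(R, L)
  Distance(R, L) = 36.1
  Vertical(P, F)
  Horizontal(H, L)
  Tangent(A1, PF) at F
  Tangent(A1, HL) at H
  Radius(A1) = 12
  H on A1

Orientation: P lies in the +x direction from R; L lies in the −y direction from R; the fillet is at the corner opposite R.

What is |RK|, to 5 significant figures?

39.821

R is at the origin; RP is horizontal with |RP| = 43.7 and P on the +x side, so P = (43.700, 0.0000). R and L share the same x with |RL| = 36.1 and L on the −y side, so L = (0.0000, -36.100). The virtual corner opposite R is at (43.700, -36.100). Tangency of A1 to PF means the radius KF is perpendicular to PF and A1 meets HL tangentially, so KH is at right angles to HL, with radius 12.0, so the center K sits 12.0 in from both sides at K = (31.700, -24.100). Then |RK| = |K − R| = 39.821.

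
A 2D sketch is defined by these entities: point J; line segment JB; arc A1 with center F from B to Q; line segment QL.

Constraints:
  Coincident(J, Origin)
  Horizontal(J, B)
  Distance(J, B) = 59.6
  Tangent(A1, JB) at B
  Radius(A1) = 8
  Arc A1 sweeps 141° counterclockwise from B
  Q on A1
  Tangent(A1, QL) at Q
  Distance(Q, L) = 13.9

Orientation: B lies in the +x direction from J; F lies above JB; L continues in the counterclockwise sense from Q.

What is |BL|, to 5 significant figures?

23.678

J is at the origin; J and B share the same y with |JB| = 59.6 and B on the +x side, so B = (59.600, 0.0000). The tangent condition forces FB to be normal to JB, so F = B + (0, 8) = (59.600, 8.0000). On A1, B sits at bearing -90° from F; a 141° counterclockwise sweep puts Q at bearing 51°, so Q = F + 8.0·(cos 51°, sin 51°) = (64.635, 14.217). The tangent condition forces FQ to be normal to QL, so QL runs along (−sin 51°, cos 51°); with |QL| = 13.9, L = (53.832, 22.965). Then |BL| = |L − B| = 23.678.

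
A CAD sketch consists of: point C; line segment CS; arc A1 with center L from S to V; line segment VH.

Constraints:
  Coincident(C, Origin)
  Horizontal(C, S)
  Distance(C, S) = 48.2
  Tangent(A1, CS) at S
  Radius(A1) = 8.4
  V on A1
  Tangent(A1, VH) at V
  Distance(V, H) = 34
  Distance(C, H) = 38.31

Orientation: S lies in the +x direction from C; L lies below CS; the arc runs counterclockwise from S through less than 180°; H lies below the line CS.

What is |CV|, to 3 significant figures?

41.5

C is at the origin; C and S share the same y with |CS| = 48.2 and S on the +x side, so S = (48.2, 0.00). The tangent condition forces LS to be normal to CS, so L = S + (0, -8.4) = (48.2, -8.40). Since LV ⟂ VH (tangency), |LH| = √(8.4² + 34.0²) = 35.0 regardless of where V sits on A1. So H lies on both circle(C, 38.31) and circle(L, 35.0); the below-CS intersection is H = (21.8, -31.5). V is the foot of the tangent from H: V = (41.3, -3.59).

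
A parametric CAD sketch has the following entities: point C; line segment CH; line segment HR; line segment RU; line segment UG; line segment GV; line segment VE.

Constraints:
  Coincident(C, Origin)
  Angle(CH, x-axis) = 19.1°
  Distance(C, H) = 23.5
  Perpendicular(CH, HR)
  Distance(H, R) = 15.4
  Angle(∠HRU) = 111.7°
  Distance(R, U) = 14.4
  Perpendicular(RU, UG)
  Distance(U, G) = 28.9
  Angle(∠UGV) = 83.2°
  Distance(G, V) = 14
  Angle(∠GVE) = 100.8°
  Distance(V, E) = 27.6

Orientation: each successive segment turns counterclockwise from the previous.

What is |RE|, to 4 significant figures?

1.456

C is at the origin; CH runs at 19.1° with length 23.5, so H = (22.21, 7.690). CH ⟂ HR, so HR runs at 109.1°; with |HR| = 15.4, R = (17.17, 22.24). ∠HRU = 111.7° gives RU at 177.4° from the x-axis; with |RU| = 14.4, U = (2.782, 22.90). RU is perpendicular to UG, so UG runs at -92.60°; with |UG| = 28.9, G = (1.471, -5.975). ∠UGV = 83.2° gives GV at 4.200° from the x-axis; with |GV| = 14.0, V = (15.43, -4.950). ∠GVE = 100.8° gives VE at 83.40° from the x-axis; with |VE| = 27.6, E = (18.61, 22.47). Then |RE| = |E − R| = 1.456.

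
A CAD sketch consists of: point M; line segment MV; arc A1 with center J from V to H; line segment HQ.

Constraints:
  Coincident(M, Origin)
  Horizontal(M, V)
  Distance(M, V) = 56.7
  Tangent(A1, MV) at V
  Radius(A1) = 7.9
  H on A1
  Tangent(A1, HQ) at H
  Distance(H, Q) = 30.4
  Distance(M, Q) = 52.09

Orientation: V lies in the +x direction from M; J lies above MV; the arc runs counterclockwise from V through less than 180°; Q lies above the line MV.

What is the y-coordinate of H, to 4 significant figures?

13.77

M is at the origin; MV is horizontal with |MV| = 56.7 and V on the +x side, so V = (56.70, 0.000). The tangent condition forces JV to be normal to MV, so J = V + (0, 7.9) = (56.70, 7.900). Since JH ⟂ HQ (tangency), |JQ| = √(7.9² + 30.4²) = 31.41 regardless of where H sits on A1. So Q lies on both circle(M, 52.09) and circle(J, 31.41); the above-MV intersection is Q = (39.38, 34.10). H is the foot of the tangent from Q: H = (61.98, 13.77).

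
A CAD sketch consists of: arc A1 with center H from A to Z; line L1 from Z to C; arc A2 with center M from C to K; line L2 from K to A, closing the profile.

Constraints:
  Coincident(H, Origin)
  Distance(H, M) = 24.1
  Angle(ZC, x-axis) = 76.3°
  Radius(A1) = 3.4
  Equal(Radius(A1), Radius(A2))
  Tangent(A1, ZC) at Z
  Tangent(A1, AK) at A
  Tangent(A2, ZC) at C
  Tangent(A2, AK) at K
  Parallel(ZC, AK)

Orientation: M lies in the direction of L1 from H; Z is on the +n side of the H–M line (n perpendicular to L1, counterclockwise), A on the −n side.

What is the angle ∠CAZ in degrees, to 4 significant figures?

74.24°

The slot axis is L1's direction at 76.3°, so u = (cos 76.3°, sin 76.3°) = (0.2368, 0.9715) and n = (−sin 76.3°, cos 76.3°) = (-0.9715, 0.2368). H is at the origin and M lies 24.1 along u from H, so M = 24.1·u = (5.708, 23.41). Tangency of A1 to both parallel lines with radius 3.4 puts Z and A at H ± 3.4·n: Z = (-3.303, 0.8052), A = (3.303, -0.8052). Equal radii place C and K the same way about M: C = M + 3.4·n = (2.405, 24.22), K = M − 3.4·n = (9.011, 22.61). Then cos ∠CAZ = AC·AZ / (|AC||AZ|), giving 74.24°.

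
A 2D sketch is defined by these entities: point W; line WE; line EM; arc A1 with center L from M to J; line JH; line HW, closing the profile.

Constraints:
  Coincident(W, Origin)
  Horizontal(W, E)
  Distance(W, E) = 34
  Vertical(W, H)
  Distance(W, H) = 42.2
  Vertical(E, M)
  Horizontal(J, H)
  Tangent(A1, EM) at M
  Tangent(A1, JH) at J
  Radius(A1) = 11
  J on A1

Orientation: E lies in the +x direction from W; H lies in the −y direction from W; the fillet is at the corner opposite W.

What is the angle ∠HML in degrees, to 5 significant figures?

17.928°

The virtual corner opposite W is at (34.000, -42.200). The tangent condition forces LM to be normal to EM and since A1 is tangent to JH there, LJ ⟂ JH, with radius 11.0, so the center L sits 11.0 in from both sides at L = (23.000, -31.200). That places the tangent points at M = (34.000, -31.200) on EM and J = (23.000, -42.200) on JH. Then cos ∠HML = MH·ML / (|MH||ML|), giving 17.928°.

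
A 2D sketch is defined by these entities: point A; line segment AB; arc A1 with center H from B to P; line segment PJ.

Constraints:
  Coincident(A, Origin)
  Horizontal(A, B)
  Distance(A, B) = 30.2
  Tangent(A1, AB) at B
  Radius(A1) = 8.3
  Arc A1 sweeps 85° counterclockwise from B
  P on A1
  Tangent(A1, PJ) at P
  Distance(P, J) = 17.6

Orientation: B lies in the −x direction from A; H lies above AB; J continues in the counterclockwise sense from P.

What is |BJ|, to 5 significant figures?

26.955

On A1, B sits at bearing -90° from H; an 85° counterclockwise sweep puts P at bearing -5°, so P = H + 8.3·(cos -5°, sin -5°) = (-21.932, 7.5766). Tangency of A1 to PJ means the radius HP is perpendicular to PJ, so PJ runs along (−sin -5°, cos -5°); with |PJ| = 17.6, J = (-20.398, 25.110). Then |BJ| = |J − B| = 26.955.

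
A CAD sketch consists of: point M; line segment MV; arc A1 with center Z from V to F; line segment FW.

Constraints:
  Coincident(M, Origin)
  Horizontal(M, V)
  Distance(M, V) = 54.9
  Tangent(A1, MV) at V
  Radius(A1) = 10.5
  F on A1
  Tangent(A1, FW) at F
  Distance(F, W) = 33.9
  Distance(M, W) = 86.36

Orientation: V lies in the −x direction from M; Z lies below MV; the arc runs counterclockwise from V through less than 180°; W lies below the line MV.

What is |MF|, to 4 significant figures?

64.90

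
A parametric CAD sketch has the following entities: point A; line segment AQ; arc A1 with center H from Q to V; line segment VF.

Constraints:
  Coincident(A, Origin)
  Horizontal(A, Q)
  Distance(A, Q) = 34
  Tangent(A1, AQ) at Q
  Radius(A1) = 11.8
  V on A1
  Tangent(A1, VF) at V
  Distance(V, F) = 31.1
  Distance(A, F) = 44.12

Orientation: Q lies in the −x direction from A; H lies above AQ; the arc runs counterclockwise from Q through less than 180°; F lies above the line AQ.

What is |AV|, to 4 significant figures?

24.45

Checks: |HV| = 11.80 ✓; ∠(HV, VF) = 90.00° ✓; |VF| = 31.10 ✓; |AF| = 44.12 ✓.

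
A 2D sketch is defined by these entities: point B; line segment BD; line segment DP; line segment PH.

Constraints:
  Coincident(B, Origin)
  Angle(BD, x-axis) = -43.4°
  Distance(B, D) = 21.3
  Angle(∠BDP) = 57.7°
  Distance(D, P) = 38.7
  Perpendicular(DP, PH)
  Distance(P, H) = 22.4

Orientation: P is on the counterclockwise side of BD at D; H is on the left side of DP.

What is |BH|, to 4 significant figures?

27.67

∠BDP = 57.7°, so DP runs at -43.4° + (180° − 57.7°) = 78.90° from the x-axis; with |DP| = 38.7, P = D + 38.7·(cos 78.90°, sin 78.90°) = (22.93, 23.34). DP is perpendicular to PH; with |PH| = 22.4 on the left of DP, H = P + 22.4·(-0.9813, 0.1925) = (0.9457, 27.65). Then |BH| = |H − B| = 27.67.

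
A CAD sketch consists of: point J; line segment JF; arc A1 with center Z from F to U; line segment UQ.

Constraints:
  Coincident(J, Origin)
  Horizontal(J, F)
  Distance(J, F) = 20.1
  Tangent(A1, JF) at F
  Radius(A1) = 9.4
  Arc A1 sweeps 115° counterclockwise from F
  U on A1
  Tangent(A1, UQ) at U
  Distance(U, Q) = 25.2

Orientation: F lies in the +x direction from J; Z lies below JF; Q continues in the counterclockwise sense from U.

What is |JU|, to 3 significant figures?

17.7

J is at the origin; J and F share the same y with |JF| = 20.1 and F on the +x side, so F = (20.1, 0.00). The tangent condition forces ZF to be normal to JF, so Z = F + (0, -9.4) = (20.1, -9.40). On A1, F sits at bearing 90° from Z; a 115° counterclockwise sweep puts U at bearing 205°, so U = Z + 9.4·(cos 205°, sin 205°) = (11.6, -13.4). Then |JU| = |U − J| = 17.7.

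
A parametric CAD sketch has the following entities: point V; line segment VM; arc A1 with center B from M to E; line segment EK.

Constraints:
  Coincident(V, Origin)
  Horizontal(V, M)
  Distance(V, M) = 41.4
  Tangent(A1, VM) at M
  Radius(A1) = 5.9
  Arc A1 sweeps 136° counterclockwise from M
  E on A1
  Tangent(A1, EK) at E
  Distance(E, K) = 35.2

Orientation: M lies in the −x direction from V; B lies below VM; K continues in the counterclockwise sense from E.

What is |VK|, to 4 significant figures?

40.05

On A1, M sits at bearing 90° from B; a 136° counterclockwise sweep puts E at bearing 226°, so E = B + 5.9·(cos 226°, sin 226°) = (-45.50, -10.14). The tangent condition forces BE to be normal to EK, so EK runs along (−sin 226°, cos 226°); with |EK| = 35.2, K = (-20.18, -34.60). Then |VK| = |K − V| = 40.05.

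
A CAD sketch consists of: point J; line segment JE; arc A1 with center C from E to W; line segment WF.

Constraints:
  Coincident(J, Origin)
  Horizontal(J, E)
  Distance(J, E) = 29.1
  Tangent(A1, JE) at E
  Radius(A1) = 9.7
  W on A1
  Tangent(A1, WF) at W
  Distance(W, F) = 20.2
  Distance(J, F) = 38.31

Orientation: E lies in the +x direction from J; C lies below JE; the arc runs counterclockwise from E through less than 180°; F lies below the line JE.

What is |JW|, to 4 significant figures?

22.43

J is at the origin; JE is horizontal with |JE| = 29.1 and E on the +x side, so E = (29.10, 0.000). Since A1 is tangent to JE there, CE ⟂ JE, so C = E + (0, -9.7) = (29.10, -9.700). Since CW ⟂ WF (tangency), |CF| = √(9.7² + 20.2²) = 22.41 regardless of where W sits on A1. So F lies on both circle(J, 38.31) and circle(C, 22.41); the below-JE intersection is F = (22.40, -31.08). W is the foot of the tangent from F: W = (19.50, -11.09).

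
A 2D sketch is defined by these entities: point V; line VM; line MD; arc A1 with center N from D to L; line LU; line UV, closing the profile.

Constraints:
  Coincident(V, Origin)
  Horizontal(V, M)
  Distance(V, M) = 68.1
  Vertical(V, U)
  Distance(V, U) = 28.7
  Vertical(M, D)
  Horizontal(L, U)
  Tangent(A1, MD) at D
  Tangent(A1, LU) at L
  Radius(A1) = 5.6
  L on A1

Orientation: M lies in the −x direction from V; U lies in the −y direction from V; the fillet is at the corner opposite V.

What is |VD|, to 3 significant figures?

71.9

V is at the origin; V and M share the same y with |VM| = 68.1 and M on the −x side, so M = (-68.1, 0.00). VU is vertical with |VU| = 28.7 and U on the −y side, so U = (0.00, -28.7). The virtual corner opposite V is at (-68.1, -28.7). Tangency of A1 to MD means the radius ND is perpendicular to MD and the tangent condition forces NL to be normal to LU, with radius 5.6, so the center N sits 5.6 in from both sides at N = (-62.5, -23.1). That places the tangent points at D = (-68.1, -23.1) on MD and L = (-62.5, -28.7) on LU. Then |VD| = |D − V| = 71.9.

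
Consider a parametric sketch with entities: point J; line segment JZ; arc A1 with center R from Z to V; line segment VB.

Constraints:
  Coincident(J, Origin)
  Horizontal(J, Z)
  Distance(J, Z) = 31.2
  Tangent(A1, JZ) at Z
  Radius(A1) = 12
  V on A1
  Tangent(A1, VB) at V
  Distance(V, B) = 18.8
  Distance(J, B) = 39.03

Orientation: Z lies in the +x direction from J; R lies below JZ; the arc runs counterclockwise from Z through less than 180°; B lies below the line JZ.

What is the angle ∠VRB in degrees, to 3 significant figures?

57.4°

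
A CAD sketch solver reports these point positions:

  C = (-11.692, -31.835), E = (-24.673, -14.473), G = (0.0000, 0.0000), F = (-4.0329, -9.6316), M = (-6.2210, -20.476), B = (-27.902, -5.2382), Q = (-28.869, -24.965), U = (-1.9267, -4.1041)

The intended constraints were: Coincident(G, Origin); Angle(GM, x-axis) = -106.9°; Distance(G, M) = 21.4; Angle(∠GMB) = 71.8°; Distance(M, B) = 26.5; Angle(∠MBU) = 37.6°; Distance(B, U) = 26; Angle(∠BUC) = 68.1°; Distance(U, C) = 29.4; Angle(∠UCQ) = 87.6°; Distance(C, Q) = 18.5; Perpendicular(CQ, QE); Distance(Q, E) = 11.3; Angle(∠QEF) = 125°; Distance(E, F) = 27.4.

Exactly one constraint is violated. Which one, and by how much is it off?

Distance(E, F) = 27.4 — off by 6.20.

G = (0.00, 0.00) ✓; GM at -106.9° ✓; |GM| = 21.40 ✓; ∠GMB = 71.80° ✓; |MB| = 26.50 ✓; ∠MBU = 37.60° ✓; |BU| = 26.00 ✓; ∠BUC = 68.10° ✓; |UC| = 29.40 ✓; ∠UCQ = 87.60° ✓; |CQ| = 18.50 ✓; ∠(CQ, QE) = 90.00° ✓; |QE| = 11.30 ✓; ∠QEF = 125.0° ✓; |EF| = 21.20 ✗.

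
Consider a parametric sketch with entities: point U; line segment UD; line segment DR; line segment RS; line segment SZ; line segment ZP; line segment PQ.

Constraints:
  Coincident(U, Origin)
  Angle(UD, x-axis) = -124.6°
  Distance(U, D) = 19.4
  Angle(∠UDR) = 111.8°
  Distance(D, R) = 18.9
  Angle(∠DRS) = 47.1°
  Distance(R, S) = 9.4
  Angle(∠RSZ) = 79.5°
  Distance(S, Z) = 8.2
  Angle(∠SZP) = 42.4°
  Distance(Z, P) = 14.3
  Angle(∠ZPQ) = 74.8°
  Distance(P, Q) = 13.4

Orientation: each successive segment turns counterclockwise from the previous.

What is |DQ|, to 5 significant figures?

21.776

∠SZP = 42.4° gives ZP at -45.400° from the x-axis; with |ZP| = 14.3, P = (3.4893, -32.324). ∠ZPQ = 74.8° gives PQ at 59.800° from the x-axis; with |PQ| = 13.4, Q = (10.230, -20.742). Then |DQ| = |Q − D| = 21.776.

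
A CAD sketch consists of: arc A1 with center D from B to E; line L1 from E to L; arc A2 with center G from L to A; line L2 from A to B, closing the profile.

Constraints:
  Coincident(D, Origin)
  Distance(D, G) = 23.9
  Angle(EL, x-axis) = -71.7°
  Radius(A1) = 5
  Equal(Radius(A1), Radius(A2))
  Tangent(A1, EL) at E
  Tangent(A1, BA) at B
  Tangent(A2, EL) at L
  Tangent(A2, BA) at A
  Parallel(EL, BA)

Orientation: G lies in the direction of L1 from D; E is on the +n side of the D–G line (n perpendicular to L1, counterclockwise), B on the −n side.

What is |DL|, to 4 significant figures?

24.42

The slot axis is L1's direction at -71.7°, so u = (cos -71.7°, sin -71.7°) = (0.3140, -0.9494) and n = (−sin -71.7°, cos -71.7°) = (0.9494, 0.3140). D is at the origin and G lies 23.9 along u from D, so G = 23.9·u = (7.504, -22.69). Tangency of A1 to both parallel lines with radius 5.0 puts E and B at D ± 5.0·n: E = (4.747, 1.570), B = (-4.747, -1.570). Equal radii place L and A the same way about G: L = G + 5.0·n = (12.25, -21.12), A = G − 5.0·n = (2.757, -24.26). Then |DL| = |L − D| = 24.42.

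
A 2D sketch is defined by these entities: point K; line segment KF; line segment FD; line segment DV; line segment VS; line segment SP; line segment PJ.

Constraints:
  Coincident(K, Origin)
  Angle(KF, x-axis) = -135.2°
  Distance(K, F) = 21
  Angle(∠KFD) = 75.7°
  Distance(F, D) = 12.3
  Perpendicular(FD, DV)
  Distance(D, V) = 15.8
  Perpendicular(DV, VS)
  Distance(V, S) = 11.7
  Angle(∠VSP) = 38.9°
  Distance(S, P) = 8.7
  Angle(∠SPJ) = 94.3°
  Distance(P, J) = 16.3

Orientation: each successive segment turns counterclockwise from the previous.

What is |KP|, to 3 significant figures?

10.2

K is at the origin; KF runs at -135.2° with length 21.0, so F = (-14.9, -14.8). ∠KFD = 75.7° gives FD at -30.9° from the x-axis; with |FD| = 12.3, D = (-4.35, -21.1). FD is perpendicular to DV, so DV runs at 59.1°; with |DV| = 15.8, V = (3.77, -7.56). The perpendicularity gives VS at right angles to DV, so VS runs at 149°; with |VS| = 11.7, S = (-6.27, -1.55). ∠VSP = 38.9° gives SP at -69.8° from the x-axis; with |SP| = 8.7, P = (-3.27, -9.71). Then |KP| = |P − K| = 10.2.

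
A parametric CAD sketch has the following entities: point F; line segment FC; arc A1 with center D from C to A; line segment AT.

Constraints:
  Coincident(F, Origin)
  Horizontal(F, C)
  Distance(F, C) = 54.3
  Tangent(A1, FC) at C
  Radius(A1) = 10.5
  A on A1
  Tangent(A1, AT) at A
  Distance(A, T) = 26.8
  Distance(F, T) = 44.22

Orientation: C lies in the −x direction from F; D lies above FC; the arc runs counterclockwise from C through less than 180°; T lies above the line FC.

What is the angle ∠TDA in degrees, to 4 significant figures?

68.61°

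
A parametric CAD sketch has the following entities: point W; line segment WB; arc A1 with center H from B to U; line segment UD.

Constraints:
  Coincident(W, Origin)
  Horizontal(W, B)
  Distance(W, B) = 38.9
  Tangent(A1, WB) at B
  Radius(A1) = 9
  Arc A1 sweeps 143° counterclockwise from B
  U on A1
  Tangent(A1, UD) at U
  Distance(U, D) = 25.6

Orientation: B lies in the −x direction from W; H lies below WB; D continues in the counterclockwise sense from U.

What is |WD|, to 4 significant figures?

39.60

W is at the origin; WB is horizontal with |WB| = 38.9 and B on the −x side, so B = (-38.90, 0.000). The tangent condition forces HB to be normal to WB, so H = B + (0, -9) = (-38.90, -9.000). On A1, B sits at bearing 90° from H; a 143° counterclockwise sweep puts U at bearing 233°, so U = H + 9.0·(cos 233°, sin 233°) = (-44.32, -16.19). Since A1 is tangent to UD there, HU ⟂ UD, so UD runs along (−sin 233°, cos 233°); with |UD| = 25.6, D = (-23.87, -31.59). Then |WD| = |D − W| = 39.60.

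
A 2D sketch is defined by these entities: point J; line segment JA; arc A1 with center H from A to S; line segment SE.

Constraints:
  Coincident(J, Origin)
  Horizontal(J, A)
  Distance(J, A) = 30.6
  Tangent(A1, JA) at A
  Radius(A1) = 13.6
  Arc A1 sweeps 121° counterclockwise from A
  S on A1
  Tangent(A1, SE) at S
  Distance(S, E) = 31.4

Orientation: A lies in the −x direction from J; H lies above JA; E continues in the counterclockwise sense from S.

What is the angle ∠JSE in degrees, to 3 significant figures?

168°

On A1, A sits at bearing -90° from H; a 121° counterclockwise sweep puts S at bearing 31°, so S = H + 13.6·(cos 31°, sin 31°) = (-18.9, 20.6). Tangency of A1 to SE means the radius HS is perpendicular to SE, so SE runs along (−sin 31°, cos 31°); with |SE| = 31.4, E = (-35.1, 47.5). Then cos ∠JSE = SJ·SE / (|SJ||SE|), giving 168°.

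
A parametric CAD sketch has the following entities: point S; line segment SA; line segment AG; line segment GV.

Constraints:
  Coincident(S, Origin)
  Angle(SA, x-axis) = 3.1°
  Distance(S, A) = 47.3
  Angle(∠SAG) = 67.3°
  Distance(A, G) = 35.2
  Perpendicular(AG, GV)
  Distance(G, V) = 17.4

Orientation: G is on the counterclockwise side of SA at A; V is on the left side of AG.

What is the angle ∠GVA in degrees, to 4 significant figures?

63.70°

∠SAG = 67.3°, so AG runs at 3.1° + (180° − 67.3°) = 115.8° from the x-axis; with |AG| = 35.2, G = A + 35.2·(cos 115.8°, sin 115.8°) = (31.91, 34.25). AG is perpendicular to GV; with |GV| = 17.4 on the left of AG, V = G + 17.4·(-0.9003, -0.4352) = (16.25, 26.68). Then cos ∠GVA = VG·VA / (|VG||VA|), giving 63.70°.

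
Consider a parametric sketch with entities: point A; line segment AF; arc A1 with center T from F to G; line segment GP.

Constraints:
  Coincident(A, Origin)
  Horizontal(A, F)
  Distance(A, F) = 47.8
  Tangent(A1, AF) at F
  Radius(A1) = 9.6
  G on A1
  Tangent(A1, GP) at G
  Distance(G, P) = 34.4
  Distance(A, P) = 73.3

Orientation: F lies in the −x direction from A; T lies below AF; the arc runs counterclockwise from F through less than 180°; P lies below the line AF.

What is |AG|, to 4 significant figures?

58.12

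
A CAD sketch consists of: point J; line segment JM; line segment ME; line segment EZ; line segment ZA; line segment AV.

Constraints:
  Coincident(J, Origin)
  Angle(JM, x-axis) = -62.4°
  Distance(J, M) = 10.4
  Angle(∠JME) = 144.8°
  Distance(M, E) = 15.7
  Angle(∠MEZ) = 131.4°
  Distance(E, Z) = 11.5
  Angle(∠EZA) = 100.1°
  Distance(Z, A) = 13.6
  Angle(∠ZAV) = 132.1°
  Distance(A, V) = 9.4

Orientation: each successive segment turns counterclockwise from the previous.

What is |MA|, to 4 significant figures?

24.32

J is at the origin; JM runs at -62.4° with length 10.4, so M = (4.818, -9.217). ∠JME = 144.8° gives ME at -27.20° from the x-axis; with |ME| = 15.7, E = (18.78, -16.39). ∠MEZ = 131.4° gives EZ at 21.40° from the x-axis; with |EZ| = 11.5, Z = (29.49, -12.20). ∠EZA = 100.1° gives ZA at 101.3° from the x-axis; with |ZA| = 13.6, A = (26.82, 1.139). Then |MA| = |A − M| = 24.32.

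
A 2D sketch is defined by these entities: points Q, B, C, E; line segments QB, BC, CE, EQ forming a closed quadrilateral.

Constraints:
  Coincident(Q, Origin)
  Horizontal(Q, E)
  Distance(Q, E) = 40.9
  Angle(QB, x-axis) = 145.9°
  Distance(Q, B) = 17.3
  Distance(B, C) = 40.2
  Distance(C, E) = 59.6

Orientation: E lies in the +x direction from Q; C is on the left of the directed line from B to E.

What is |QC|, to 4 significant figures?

46.08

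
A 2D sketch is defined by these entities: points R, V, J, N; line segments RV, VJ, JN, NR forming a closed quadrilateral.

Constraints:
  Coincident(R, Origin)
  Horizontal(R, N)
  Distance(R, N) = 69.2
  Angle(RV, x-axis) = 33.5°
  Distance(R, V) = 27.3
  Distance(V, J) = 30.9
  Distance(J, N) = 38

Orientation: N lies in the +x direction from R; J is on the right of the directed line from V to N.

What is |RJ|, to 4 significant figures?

36.50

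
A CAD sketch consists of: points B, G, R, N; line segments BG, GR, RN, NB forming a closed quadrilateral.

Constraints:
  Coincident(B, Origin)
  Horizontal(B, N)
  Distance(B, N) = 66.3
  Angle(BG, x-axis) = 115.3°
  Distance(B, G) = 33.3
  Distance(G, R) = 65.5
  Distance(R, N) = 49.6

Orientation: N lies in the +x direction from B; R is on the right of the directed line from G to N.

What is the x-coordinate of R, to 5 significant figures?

22.836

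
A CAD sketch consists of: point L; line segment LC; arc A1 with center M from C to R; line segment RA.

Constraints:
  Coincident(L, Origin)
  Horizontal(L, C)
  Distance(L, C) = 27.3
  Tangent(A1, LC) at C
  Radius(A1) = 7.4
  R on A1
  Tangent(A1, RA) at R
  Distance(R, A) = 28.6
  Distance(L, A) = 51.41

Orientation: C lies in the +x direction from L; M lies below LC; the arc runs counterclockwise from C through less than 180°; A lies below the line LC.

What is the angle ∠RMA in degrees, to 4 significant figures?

75.49°

L is at the origin; LC is horizontal with |LC| = 27.3 and C on the +x side, so C = (27.30, 0.000). Since A1 is tangent to LC there, MC ⟂ LC, so M = C + (0, -7.4) = (27.30, -7.400). Since MR ⟂ RA (tangency), |MA| = √(7.4² + 28.6²) = 29.54 regardless of where R sits on A1. So A lies on both circle(L, 51.41) and circle(M, 29.54); the below-LC intersection is A = (37.56, -35.10). R is the foot of the tangent from A: R = (21.23, -11.63).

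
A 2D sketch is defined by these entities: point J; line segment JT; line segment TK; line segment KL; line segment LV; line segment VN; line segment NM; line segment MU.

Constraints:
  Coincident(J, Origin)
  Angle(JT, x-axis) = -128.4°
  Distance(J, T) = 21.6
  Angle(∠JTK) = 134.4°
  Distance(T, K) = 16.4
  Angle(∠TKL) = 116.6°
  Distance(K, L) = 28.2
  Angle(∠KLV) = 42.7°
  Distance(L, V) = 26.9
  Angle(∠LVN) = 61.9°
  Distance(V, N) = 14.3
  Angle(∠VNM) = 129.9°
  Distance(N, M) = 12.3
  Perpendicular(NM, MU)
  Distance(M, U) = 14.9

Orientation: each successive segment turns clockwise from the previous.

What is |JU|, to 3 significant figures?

40.3

∠VNM = 129.9° gives NM at 177° from the x-axis; with |NM| = 12.3, M = (-40.9, -11.6). NM ⟂ MU, so MU runs at 87.1°; with |MU| = 14.9, U = (-40.1, 3.30). Then |JU| = |U − J| = 40.3.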